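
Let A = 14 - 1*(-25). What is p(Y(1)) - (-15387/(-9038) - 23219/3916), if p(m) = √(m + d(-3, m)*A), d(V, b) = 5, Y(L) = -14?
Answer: 74798915/17696404 + √181 ≈ 17.680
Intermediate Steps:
A = 39 (A = 14 + 25 = 39)
p(m) = √(195 + m) (p(m) = √(m + 5*39) = √(m + 195) = √(195 + m))
p(Y(1)) - (-15387/(-9038) - 23219/3916) = √(195 - 14) - (-15387/(-9038) - 23219/3916) = √181 - (-15387*(-1/9038) - 23219*1/3916) = √181 - (15387/9038 - 23219/3916) = √181 - 1*(-74798915/17696404) = √181 + 74798915/17696404 = 74798915/17696404 + √181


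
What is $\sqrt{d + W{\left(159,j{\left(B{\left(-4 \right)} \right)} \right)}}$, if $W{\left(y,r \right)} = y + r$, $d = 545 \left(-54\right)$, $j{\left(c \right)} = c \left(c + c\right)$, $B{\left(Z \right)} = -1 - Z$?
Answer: $7 i \sqrt{597} \approx 171.04 i$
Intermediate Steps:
$j{\left(c \right)} = 2 c^{2}$ ($j{\left(c \right)} = c 2 c = 2 c^{2}$)
$d = -29430$
$W{\left(y,r \right)} = r + y$
$\sqrt{d + W{\left(159,j{\left(B{\left(-4 \right)} \right)} \right)}} = \sqrt{-29430 + \left(2 \left(-1 - -4\right)^{2} + 159\right)} = \sqrt{-29430 + \left(2 \left(-1 + 4\right)^{2} + 159\right)} = \sqrt{-29430 + \left(2 \cdot 3^{2} + 159\right)} = \sqrt{-29430 + \left(2 \cdot 9 + 159\right)} = \sqrt{-29430 + \left(18 + 159\right)} = \sqrt{-29430 + 177} = \sqrt{-29253} = 7 i \sqrt{597}$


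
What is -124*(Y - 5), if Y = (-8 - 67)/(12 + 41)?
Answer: 42160/53 ≈ 795.47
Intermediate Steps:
Y = -75/53 ≈ -1.4151
-124*(Y - 5) = -124*(-75/53 - 5) = -124*(-340/53) = 42160/53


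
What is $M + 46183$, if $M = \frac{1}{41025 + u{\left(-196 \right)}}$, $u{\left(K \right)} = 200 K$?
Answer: $\frac{84283976}{1825} \approx 46183.0$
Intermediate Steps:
$M = \frac{1}{1825}$ ($M = \frac{1}{41025 + 200 \left(-196\right)} = \frac{1}{41025 - 39200} = \frac{1}{1825} \approx 0.00054795$)
$M + 46183 = \frac{1}{1825} + 46183 = \frac{84283976}{1825}$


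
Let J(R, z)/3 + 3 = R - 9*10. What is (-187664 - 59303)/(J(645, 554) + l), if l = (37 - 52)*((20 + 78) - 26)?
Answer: -246967/576 ≈ -428.76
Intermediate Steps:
J(R, z) = -279 + 3*R (J(R, z) = -9 + 3*(R - 9*10) = -9 + 3*(R - 90) = -9 + 3*(-90 + R) = -9 + (-270 + 3*R) = -279 + 3*R)
l = -1080 (l = -15*(98 - 26) = -15*72 = -1080)
(-187664 - 59303)/(J(645, 554) + l) = (-187664 - 59303)/((-279 + 3*645) - 1080) = -246967/((-279 + 1935) - 1080) = -246967/(1656 - 1080) = -246967/576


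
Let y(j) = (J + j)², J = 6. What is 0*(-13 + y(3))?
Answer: 0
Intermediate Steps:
y(j) = (6 + j)²
0*(-13 + y(3)) = 0*(-13 + (6 + 3)²) = 0*(-13 + 9²) = 0*(-13 + 81) = 0*68 = 0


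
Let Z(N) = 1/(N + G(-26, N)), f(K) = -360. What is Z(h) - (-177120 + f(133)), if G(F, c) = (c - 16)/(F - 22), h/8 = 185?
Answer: 514514522/2899 ≈ 1.7748e+5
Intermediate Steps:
h = 1480 (h = 8*185 = 1480)
G(F, c) = (-16 + c)/(-22 + F)
Z(N) = 1/(⅓ + 47*N/48) (Z(N) = 1/(N + (-16 + N)/(-22 - 26)) = 1/(N + (-16 + N)/(-48)) = 1/(N - (-16 + N)/48) = 1/(N + (⅓ - N/48)) = 1/(⅓ + 47*N/48))
Z(h) - (-177120 + f(133)) = 48/(16 + 47*1480) - (-177120 - 360) = 48/(16 + 69560) - 1*(-177480) = 48/69576 + 177480 = 48*(1/69576) + 177480 = 2/2899 + 177480 = 514514522/2899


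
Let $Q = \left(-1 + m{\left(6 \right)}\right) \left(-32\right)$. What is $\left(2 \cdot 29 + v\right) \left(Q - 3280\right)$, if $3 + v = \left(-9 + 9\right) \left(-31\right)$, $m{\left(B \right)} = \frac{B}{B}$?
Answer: $-180400$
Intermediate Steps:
$m{\left(B \right)} = 1$
$Q = 0$ ($Q = \left(-1 + 1\right) \left(-32\right) = 0 \left(-32\right) = 0$)
$v = -3$ ($v = -3 + \left(-9 + 9\right) \left(-31\right) = -3 + 0 \left(-31\right) = -3 + 0 = -3$)
$\left(2 \cdot 29 + v\right) \left(Q - 3280\right) = \left(2 \cdot 29 - 3\right) \left(0 - 3280\right) = \left(58 - 3\right) \left(-3280\right) = 55 \left(-3280\right) = -180400$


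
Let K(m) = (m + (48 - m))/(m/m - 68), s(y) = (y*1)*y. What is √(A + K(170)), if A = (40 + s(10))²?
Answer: 8*√1374706/67 ≈ 140.00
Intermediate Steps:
s(y) = y² (s(y) = y*y = y²)
K(m) = -48/67 (K(m) = 48/(1 - 68) = 48/(-67) = 48*(-1/67) = -48/67)
A = 19600 (A = (40 + 10²)² = (40 + 100)² = 140² = 19600)
√(A + K(170)) = √(19600 - 48/67) = √(1313152/67) = 8*√1374706/67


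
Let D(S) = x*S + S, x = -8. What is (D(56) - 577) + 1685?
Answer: 716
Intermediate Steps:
D(S) = -7*S (D(S) = -8*S + S = -7*S)
(D(56) - 577) + 1685 = (-7*56 - 577) + 1685 = (-392 - 577) + 1685 = -969 + 1685 = 716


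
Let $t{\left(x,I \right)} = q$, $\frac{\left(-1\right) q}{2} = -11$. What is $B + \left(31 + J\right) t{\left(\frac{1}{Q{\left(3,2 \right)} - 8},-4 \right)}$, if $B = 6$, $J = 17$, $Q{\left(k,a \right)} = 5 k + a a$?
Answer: $1062$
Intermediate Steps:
$Q{\left(k,a \right)} = a^{2} + 5 k$ ($Q{\left(k,a \right)} = 5 k + a^{2} = a^{2} + 5 k$)
$q = 22$ ($q = \left(-2\right) \left(-11\right) = 22$)
$t{\left(x,I \right)} = 22$
$B + \left(31 + J\right) t{\left(\frac{1}{Q{\left(3,2 \right)} - 8},-4 \right)} = 6 + \left(31 + 17\right) 22 = 6 + 48 \cdot 22 = 6 + 1056 = 1062$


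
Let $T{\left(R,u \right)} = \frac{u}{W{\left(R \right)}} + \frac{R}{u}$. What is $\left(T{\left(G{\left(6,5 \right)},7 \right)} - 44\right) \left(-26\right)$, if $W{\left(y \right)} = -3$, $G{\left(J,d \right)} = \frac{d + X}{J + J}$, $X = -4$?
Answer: $\frac{16861}{14} \approx 1204.4$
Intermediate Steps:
$G{\left(J,d \right)} = \frac{-4 + d}{2 J}$ ($G{\left(J,d \right)} = \frac{d - 4}{J + J} = \frac{-4 + d}{2 J}$)
$T{\left(R,u \right)} = - \frac{u}{3} + \frac{R}{u}$ ($T{\left(R,u \right)} = \frac{u}{-3} + \frac{R}{u} = u \left(- \frac{1}{3}\right) + \frac{R}{u} = - \frac{u}{3} + \frac{R}{u}$)
$\left(T{\left(G{\left(6,5 \right)},7 \right)} - 44\right) \left(-26\right) = \left(\left(\left(- \frac{1}{3}\right) 7 + \frac{\frac{1}{2} \cdot \frac{1}{6} \left(-4 + 5\right)}{7}\right) - 44\right) \left(-26\right) = \left(\left(- \frac{7}{3} + \frac{1}{2} \cdot \frac{1}{6} \cdot 1 \cdot \frac{1}{7}\right) - 44\right) \left(-26\right) = \left(\left(- \frac{7}{3} + \frac{1}{12} \cdot \frac{1}{7}\right) - 44\right) \left(-26\right) = \left(\left(- \frac{7}{3} + \frac{1}{84}\right) - 44\right) \left(-26\right) = \left(- \frac{65}{28} - 44\right) \left(-26\right) = \left(- \frac{1297}{28}\right) \left(-26\right) = \frac{16861}{14}$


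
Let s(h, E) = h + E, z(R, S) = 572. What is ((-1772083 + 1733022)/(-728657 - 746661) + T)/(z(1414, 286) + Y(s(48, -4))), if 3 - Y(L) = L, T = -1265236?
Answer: -1866625405987/783393858 ≈ -2382.7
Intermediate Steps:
s(h, E) = E + h
Y(L) = 3 - L
((-1772083 + 1733022)/(-728657 - 746661) + T)/(z(1414, 286) + Y(s(48, -4))) = ((-1772083 + 1733022)/(-728657 - 746661) - 1265236)/(572 + (3 - (-4 + 48))) = (-39061/(-1475318) - 1265236)/(572 + (3 - 1*44)) = (-39061*(-1/1475318) - 1265236)/(572 + (3 - 44)) = (39061/1475318 - 1265236)/(572 - 41) = -1866625405987/1475318/531 = -1866625405987/1475318*1/531 = -1866625405987/783393858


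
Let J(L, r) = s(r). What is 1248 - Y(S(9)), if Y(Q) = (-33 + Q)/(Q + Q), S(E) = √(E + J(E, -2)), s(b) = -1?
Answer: 2495/2 + 33*√2/8 ≈ 1253.3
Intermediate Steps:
J(L, r) = -1
S(E) = √(-1 + E) (S(E) = √(E - 1) = √(-1 + E))
Y(Q) = (-33 + Q)/(2*Q) (Y(Q) = (-33 + Q)/((2*Q)) = (-33 + Q)*(1/(2*Q)) = (-33 + Q)/(2*Q))
1248 - Y(S(9)) = 1248 - (-33 + √(-1 + 9))/(2*(√(-1 + 9))) = 1248 - (-33 + √8)/(2*(√8)) = 1248 - (-33 + 2*√2)/(2*(2*√2)) = 1248 - √2/4*(-33 + 2*√2)/2 = 1248 - √2*(-33 + 2*√2)/8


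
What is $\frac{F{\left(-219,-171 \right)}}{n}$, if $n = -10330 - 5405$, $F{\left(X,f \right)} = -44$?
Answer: $\frac{44}{15735} \approx 0.0027963$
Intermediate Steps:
$n = -15735$ ($n = -10330 - 5405 = -15735$)
$\frac{F{\left(-219,-171 \right)}}{n} = - \frac{44}{-15735} = \left(-44\right) \left(- \frac{1}{15735}\right) = \frac{44}{15735}$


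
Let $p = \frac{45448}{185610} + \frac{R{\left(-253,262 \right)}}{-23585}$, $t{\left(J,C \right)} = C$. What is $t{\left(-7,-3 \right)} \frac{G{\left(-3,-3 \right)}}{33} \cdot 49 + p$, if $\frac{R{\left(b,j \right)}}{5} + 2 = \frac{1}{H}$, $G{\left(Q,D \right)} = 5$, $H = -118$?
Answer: $- \frac{544187063197}{24704957310} \approx -22.027$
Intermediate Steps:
$R{\left(b,j \right)} = - \frac{1185}{118}$ ($R{\left(b,j \right)} = -10 + \frac{5}{-118} = -10 + 5 \left(- \frac{1}{118}\right) = -10 - \frac{5}{118} = - \frac{1185}{118}$)
$p = \frac{550883023}{2245905210}$ ($p = \frac{45448}{185610} - \frac{1185}{118 \left(-23585\right)} = 45448 \cdot \frac{1}{185610} - - \frac{237}{556606} = \frac{988}{4035} + \frac{237}{556606} = \frac{550883023}{2245905210} \approx 0.24528$)
$t{\left(-7,-3 \right)} \frac{G{\left(-3,-3 \right)}}{33} \cdot 49 + p = - 3 \cdot \frac{5}{33} \cdot 49 + \frac{550883023}{2245905210} = - 3 \cdot 5 \cdot \frac{1}{33} \cdot 49 + \frac{550883023}{2245905210} = \left(-3\right) \frac{5}{33} \cdot 49 + \frac{550883023}{2245905210} = \left(- \frac{5}{11}\right) 49 + \frac{550883023}{2245905210} = - \frac{245}{11} + \frac{550883023}{2245905210} = - \frac{544187063197}{24704957310}$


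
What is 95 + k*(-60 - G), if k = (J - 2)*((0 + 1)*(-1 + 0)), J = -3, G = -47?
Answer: 30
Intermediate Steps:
k = 5 (k = (-3 - 2)*((0 + 1)*(-1 + 0)) = -5*(-1) = 5)
95 + k*(-60 - G) = 95 + 5*(-60 - 1*(-47)) = 95 + 5*(-60 + 47) = 95 + 5*(-13) = 95 - 65 = 30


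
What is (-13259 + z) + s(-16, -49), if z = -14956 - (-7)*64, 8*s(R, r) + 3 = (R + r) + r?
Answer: -222253/8 ≈ -27782.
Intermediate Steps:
s(R, r) = -3/8 + r/4 + R/8 (s(R, r) = -3/8 + ((R + r) + r)/8 = -3/8 + (R + 2*r)/8 = -3/8 + (r/4 + R/8) = -3/8 + r/4 + R/8)
z = -14508 (z = -14956 - 1*(-448) = -14956 + 448 = -14508)
(-13259 + z) + s(-16, -49) = (-13259 - 14508) + (-3/8 + (¼)*(-49) + (⅛)*(-16)) = -27767 + (-3/8 - 49/4 - 2) = -27767 - 117/8 = -222253/8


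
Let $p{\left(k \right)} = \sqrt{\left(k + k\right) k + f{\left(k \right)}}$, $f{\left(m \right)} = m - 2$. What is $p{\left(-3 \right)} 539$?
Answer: $539 \sqrt{13} \approx 1943.4$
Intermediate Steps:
$f{\left(m \right)} = -2 + m$ ($f{\left(m \right)} = m - 2 = -2 + m$)
$p{\left(k \right)} = \sqrt{-2 + k + 2 k^{2}}$ ($p{\left(k \right)} = \sqrt{\left(k + k\right) k + \left(-2 + k\right)} = \sqrt{2 k k + \left(-2 + k\right)} = \sqrt{2 k^{2} + \left(-2 + k\right)} = \sqrt{-2 + k + 2 k^{2}}$)
$p{\left(-3 \right)} 539 = \sqrt{-2 - 3 + 2 \left(-3\right)^{2}} \cdot 539 = \sqrt{-2 - 3 + 2 \cdot 9} \cdot 539 = \sqrt{-2 - 3 + 18} \cdot 539 = \sqrt{13} \cdot 539 = 539 \sqrt{13}$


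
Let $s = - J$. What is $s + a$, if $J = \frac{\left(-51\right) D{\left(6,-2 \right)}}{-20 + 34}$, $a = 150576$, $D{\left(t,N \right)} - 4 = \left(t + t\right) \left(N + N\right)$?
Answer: $\frac{1052910}{7} \approx 1.5042 \cdot 10^{5}$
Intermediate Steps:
$D{\left(t,N \right)} = 4 + 4 N t$ ($D{\left(t,N \right)} = 4 + \left(t + t\right) \left(N + N\right) = 4 + 2 t 2 N = 4 + 4 N t$)
$J = \frac{1122}{7}$ ($J = \frac{\left(-51\right) \left(4 + 4 \left(-2\right) 6\right)}{-20 + 34} = \frac{\left(-51\right) \left(4 - 48\right)}{14} = \left(-51\right) \left(-44\right) \frac{1}{14} = 2244 \cdot \frac{1}{14} = \frac{1122}{7} \approx 160.29$)
$s = - \frac{1122}{7}$ ($s = \left(-1\right) \frac{1122}{7} = - \frac{1122}{7} \approx -160.29$)
$s + a = - \frac{1122}{7} + 150576 = \frac{1052910}{7}$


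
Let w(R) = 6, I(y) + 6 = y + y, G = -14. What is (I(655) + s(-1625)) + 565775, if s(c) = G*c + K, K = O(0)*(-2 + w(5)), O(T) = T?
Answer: 589829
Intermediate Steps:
I(y) = -6 + 2*y (I(y) = -6 + (y + y) = -6 + 2*y)
K = 0 (K = 0*(-2 + 6) = 0*4 = 0)
s(c) = -14*c (s(c) = -14*c + 0 = -14*c)
(I(655) + s(-1625)) + 565775 = ((-6 + 2*655) - 14*(-1625)) + 565775 = ((-6 + 1310) + 22750) + 565775 = (1304 + 22750) + 565775 = 24054 + 565775 = 589829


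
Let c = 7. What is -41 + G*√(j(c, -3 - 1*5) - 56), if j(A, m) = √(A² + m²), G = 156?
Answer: -41 + 156*I*√(56 - √113) ≈ -41.0 + 1050.8*I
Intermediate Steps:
-41 + G*√(j(c, -3 - 1*5) - 56) = -41 + 156*√(√(7² + (-3 - 1*5)²) - 56) = -41 + 156*√(√(49 + (-3 - 5)²) - 56) = -41 + 156*√(√(49 + (-8)²) - 56) = -41 + 156*√(√(49 + 64) - 56) = -41 + 156*√(√113 - 56) = -41 + 156*√(-56 + √113)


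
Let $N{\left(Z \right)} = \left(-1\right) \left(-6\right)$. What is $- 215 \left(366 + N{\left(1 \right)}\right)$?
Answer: $-79980$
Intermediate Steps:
$N{\left(Z \right)} = 6$
$- 215 \left(366 + N{\left(1 \right)}\right) = - 215 \left(366 + 6\right) = \left(-215\right) 372 = -79980$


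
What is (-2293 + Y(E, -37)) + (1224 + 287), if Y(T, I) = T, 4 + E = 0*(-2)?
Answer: -786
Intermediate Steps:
E = -4 (E = -4 + 0*(-2) = -4 + 0 = -4)
(-2293 + Y(E, -37)) + (1224 + 287) = (-2293 - 4) + (1224 + 287) = -2297 + 1511 = -786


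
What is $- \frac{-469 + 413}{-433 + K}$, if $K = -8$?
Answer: $- \frac{8}{63} \approx -0.12698$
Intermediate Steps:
$- \frac{-469 + 413}{-433 + K} = - \frac{-469 + 413}{-433 - 8} = - \frac{-56}{-441} = - \frac{\left(-56\right) \left(-1\right)}{441} = \left(-1\right) \frac{8}{63} = - \frac{8}{63}$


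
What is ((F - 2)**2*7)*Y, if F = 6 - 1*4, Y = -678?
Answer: 0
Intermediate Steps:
F = 2 (F = 6 - 4 = 2)
((F - 2)**2*7)*Y = ((2 - 2)**2*7)*(-678) = (0**2*7)*(-678) = (0*7)*(-678) = 0*(-678) = 0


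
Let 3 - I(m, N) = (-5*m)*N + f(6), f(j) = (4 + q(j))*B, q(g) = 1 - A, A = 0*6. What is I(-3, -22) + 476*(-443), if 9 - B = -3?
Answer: -210595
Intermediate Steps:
B = 12 (B = 9 - 1*(-3) = 9 + 3 = 12)
A = 0
q(g) = 1 (q(g) = 1 - 1*0 = 1 + 0 = 1)
f(j) = 60 (f(j) = (4 + 1)*12 = 5*12 = 60)
I(m, N) = -57 + 5*N*m (I(m, N) = 3 - ((-5*m)*N + 60) = 3 - (-5*N*m + 60) = 3 - (60 - 5*N*m) = 3 + (-60 + 5*N*m) = -57 + 5*N*m)
I(-3, -22) + 476*(-443) = (-57 + 5*(-22)*(-3)) + 476*(-443) = (-57 + 330) - 210868 = 273 - 210868 = -210595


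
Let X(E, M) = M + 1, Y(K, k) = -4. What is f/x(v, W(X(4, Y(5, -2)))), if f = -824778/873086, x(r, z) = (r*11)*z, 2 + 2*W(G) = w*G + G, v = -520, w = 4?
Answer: -412389/21224720660 ≈ -1.9430e-5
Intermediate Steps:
X(E, M) = 1 + M
W(G) = -1 + 5*G/2 (W(G) = -1 + (4*G + G)/2 = -1 + (5*G)/2 = -1 + 5*G/2)
x(r, z) = 11*r*z (x(r, z) = (11*r)*z = 11*r*z)
f = -412389/436543 (f = -824778*1/873086 = -412389/436543 ≈ -0.94467)
f/x(v, W(X(4, Y(5, -2)))) = -412389*(-1/(5720*(-1 + 5*(1 - 4)/2)))/436543 = -412389*(-1/(5720*(-1 + (5/2)*(-3))))/436543 = -412389*(-1/(5720*(-1 - 15/2)))/436543 = -412389/(436543*(11*(-520)*(-17/2))) = -412389/436543/48620 = -412389/436543*1/48620 = -412389/21224720660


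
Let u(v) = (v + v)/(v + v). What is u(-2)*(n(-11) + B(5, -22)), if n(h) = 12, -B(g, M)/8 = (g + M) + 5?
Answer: 108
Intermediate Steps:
B(g, M) = -40 - 8*M - 8*g (B(g, M) = -8*((g + M) + 5) = -8*((M + g) + 5) = -8*(5 + M + g) = -40 - 8*M - 8*g)
u(v) = 1 (u(v) = (2*v)/((2*v)) = (2*v)*(1/(2*v)) = 1)
u(-2)*(n(-11) + B(5, -22)) = 1*(12 + (-40 - 8*(-22) - 8*5)) = 1*(12 + (-40 + 176 - 40)) = 1*(12 + 96) = 1*108 = 108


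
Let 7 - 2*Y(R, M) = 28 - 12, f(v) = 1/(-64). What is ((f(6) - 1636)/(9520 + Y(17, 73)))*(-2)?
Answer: 104705/304496 ≈ 0.34386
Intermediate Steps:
f(v) = -1/64
Y(R, M) = -9/2 (Y(R, M) = 7/2 - (28 - 12)/2 = 7/2 - ½*16 = 7/2 - 8 = -9/2)
((f(6) - 1636)/(9520 + Y(17, 73)))*(-2) = ((-1/64 - 1636)/(9520 - 9/2))*(-2) = -104705/(64*19031/2)*(-2) = -104705/64*2/19031*(-2) = -104705/608992*(-2) = 104705/304496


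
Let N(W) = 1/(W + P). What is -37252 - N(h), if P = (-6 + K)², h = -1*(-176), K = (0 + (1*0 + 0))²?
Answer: -7897425/212 ≈ -37252.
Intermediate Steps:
K = 0 (K = (0 + (0 + 0))² = (0 + 0)² = 0² = 0)
h = 176
P = 36 (P = (-6 + 0)² = (-6)² = 36)
N(W) = 1/(36 + W) (N(W) = 1/(W + 36) = 1/(36 + W))
-37252 - N(h) = -37252 - 1/(36 + 176) = -37252 - 1/212 = -7897425/212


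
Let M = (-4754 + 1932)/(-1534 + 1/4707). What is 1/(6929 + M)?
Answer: 7220537/50044384027 ≈ 0.00014428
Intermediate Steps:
M = 13283154/7220537 (M = -2822/(-1534 + 1/4707) = -2822/(-7220537/4707) = -2822*(-4707/7220537) = 13283154/7220537 ≈ 1.8396)
1/(6929 + M) = 1/(6929 + 13283154/7220537) = 1/(50044384027/7220537) = 7220537/50044384027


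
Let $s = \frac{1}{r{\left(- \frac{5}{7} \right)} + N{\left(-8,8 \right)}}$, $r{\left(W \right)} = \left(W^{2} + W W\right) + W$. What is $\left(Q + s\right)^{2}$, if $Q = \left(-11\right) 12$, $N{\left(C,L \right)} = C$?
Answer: $\frac{2481334969}{142129} \approx 17458.0$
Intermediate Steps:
$r{\left(W \right)} = W + 2 W^{2}$ ($r{\left(W \right)} = \left(W^{2} + W^{2}\right) + W = 2 W^{2} + W = W + 2 W^{2}$)
$Q = -132$
$s = - \frac{49}{377}$ ($s = \frac{1}{- \frac{5}{7} \left(1 + 2 \left(- \frac{5}{7}\right)\right) - 8} = \frac{1}{\left(-5\right) \frac{1}{7} \left(1 + 2 \left(\left(-5\right) \frac{1}{7}\right)\right) - 8} = \frac{1}{- \frac{5 \left(1 + 2 \left(- \frac{5}{7}\right)\right)}{7} - 8} = \frac{1}{- \frac{5 \left(1 - \frac{10}{7}\right)}{7} - 8} = \frac{1}{\left(- \frac{5}{7}\right) \left(- \frac{3}{7}\right) - 8} = \frac{1}{\frac{15}{49} - 8} = \frac{1}{- \frac{377}{49}} = - \frac{49}{377} \approx -0.12997$)
$\left(Q + s\right)^{2} = \left(-132 - \frac{49}{377}\right)^{2} = \left(- \frac{49813}{377}\right)^{2} = \frac{2481334969}{142129}$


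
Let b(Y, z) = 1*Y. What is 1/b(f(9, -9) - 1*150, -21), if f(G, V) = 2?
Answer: -1/148 ≈ -0.0067568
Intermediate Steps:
b(Y, z) = Y
1/b(f(9, -9) - 1*150, -21) = 1/(2 - 1*150) = 1/(2 - 150) = 1/(-148) = -1/148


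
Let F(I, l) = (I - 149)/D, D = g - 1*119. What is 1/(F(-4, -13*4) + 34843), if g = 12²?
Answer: 25/870922 ≈ 2.8705e-5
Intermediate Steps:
g = 144
D = 25 (D = 144 - 1*119 = 144 - 119 = 25)
F(I, l) = -149/25 + I/25 (F(I, l) = (I - 149)/25 = (-149 + I)*(1/25) = -149/25 + I/25)
1/(F(-4, -13*4) + 34843) = 1/((-149/25 + (1/25)*(-4)) + 34843) = 1/((-149/25 - 4/25) + 34843) = 1/(-153/25 + 34843) = 1/(870922/25) = 25/870922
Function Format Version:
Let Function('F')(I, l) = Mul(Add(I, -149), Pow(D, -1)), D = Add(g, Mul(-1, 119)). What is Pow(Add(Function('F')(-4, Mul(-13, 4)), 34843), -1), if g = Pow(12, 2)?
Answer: Rational(25, 870922) ≈ 2.8705e-5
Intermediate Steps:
g = 144
D = 25 (D = Add(144, Mul(-1, 119)) = Add(144, -119) = 25)
Function('F')(I, l) = Add(Rational(-149, 25), Mul(Rational(1, 25), I)) (Function('F')(I, l) = Mul(Add(I, -149), Pow(25, -1)) = Mul(Add(-149, I), Rational(1, 25)) = Add(Rational(-149, 25), Mul(Rational(1, 25), I)))
Pow(Add(Function('F')(-4, Mul(-13, 4)), 34843), -1) = Pow(Add(Add(Rational(-149, 25), Mul(Rational(1, 25), -4)), 34843), -1) = Pow(Add(Add(Rational(-149, 25), Rational(-4, 25)), 34843), -1) = Pow(Add(Rational(-153, 25), 34843), -1) = Pow(Rational(870922, 25), -1) = Rational(25, 870922)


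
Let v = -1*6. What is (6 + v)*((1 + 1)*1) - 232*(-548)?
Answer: 127136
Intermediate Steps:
v = -6
(6 + v)*((1 + 1)*1) - 232*(-548) = (6 - 6)*((1 + 1)*1) - 232*(-548) = 0*(2*1) + 127136 = 0*2 + 127136 = 0 + 127136 = 127136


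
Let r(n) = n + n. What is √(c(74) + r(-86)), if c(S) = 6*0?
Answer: 2*I*√43 ≈ 13.115*I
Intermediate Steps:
r(n) = 2*n
c(S) = 0
√(c(74) + r(-86)) = √(0 + 2*(-86)) = √(0 - 172) = √(-172) = 2*I*√43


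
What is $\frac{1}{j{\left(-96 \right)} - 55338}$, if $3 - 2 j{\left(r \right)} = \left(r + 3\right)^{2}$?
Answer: $- \frac{1}{59661} \approx -1.6761 \cdot 10^{-5}$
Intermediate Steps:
$j{\left(r \right)} = \frac{3}{2} - \frac{\left(3 + r\right)^{2}}{2}$ ($j{\left(r \right)} = \frac{3}{2} - \frac{\left(r + 3\right)^{2}}{2} = \frac{3}{2} - \frac{\left(3 + r\right)^{2}}{2}$)
$\frac{1}{j{\left(-96 \right)} - 55338} = \frac{1}{\left(\frac{3}{2} - \frac{\left(3 - 96\right)^{2}}{2}\right) - 55338} = \frac{1}{\left(\frac{3}{2} - \frac{\left(-93\right)^{2}}{2}\right) - 55338} = \frac{1}{\left(\frac{3}{2} - \frac{8649}{2}\right) - 55338} = \frac{1}{-4323 - 55338} = \frac{1}{-59661} = - \frac{1}{59661}$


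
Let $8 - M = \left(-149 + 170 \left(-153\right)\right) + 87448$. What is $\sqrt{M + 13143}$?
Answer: $i \sqrt{48138} \approx 219.4 i$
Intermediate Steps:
$M = -61281$ ($M = 8 - \left(\left(-149 + 170 \left(-153\right)\right) + 87448\right) = 8 - \left(\left(-149 - 26010\right) + 87448\right) = 8 - \left(-26159 + 87448\right) = 8 - 61289 = -61281$)
$\sqrt{M + 13143} = \sqrt{-61281 + 13143} = \sqrt{-48138} = i \sqrt{48138}$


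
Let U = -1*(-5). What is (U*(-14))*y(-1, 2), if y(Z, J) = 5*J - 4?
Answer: -420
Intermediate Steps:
U = 5
y(Z, J) = -4 + 5*J
(U*(-14))*y(-1, 2) = (5*(-14))*(-4 + 5*2) = -70*(-4 + 10) = -70*6 = -420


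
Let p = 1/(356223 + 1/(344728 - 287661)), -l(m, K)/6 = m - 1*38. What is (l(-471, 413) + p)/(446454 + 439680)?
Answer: 62083477091935/18013844086056228 ≈ 0.0034464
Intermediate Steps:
l(m, K) = 228 - 6*m (l(m, K) = -6*(m - 1*38) = -6*(m - 38) = -6*(-38 + m) = 228 - 6*m)
p = 57067/20328577942 (p = 1/(356223 + 1/57067) = 1/(20328577942/57067) = 57067/20328577942 ≈ 2.8072e-6)
(l(-471, 413) + p)/(446454 + 439680) = ((228 - 6*(-471)) + 57067/20328577942)/(446454 + 439680) = ((228 + 2826) + 57067/20328577942)/886134 = (3054 + 57067/20328577942)*(1/886134) = (62083477091935/20328577942)*(1/886134) = 62083477091935/18013844086056228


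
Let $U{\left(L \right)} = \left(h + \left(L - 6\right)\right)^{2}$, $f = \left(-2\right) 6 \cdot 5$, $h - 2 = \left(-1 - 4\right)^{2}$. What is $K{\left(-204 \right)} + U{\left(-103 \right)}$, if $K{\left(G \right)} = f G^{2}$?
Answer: $-2490236$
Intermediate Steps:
$h = 27$ ($h = 2 + \left(-1 - 4\right)^{2} = 2 + \left(-5\right)^{2} = 2 + 25 = 27$)
$f = -60$ ($f = \left(-12\right) 5 = -60$)
$K{\left(G \right)} = - 60 G^{2}$
$U{\left(L \right)} = \left(21 + L\right)^{2}$ ($U{\left(L \right)} = \left(27 + \left(L - 6\right)\right)^{2} = \left(27 + \left(-6 + L\right)\right)^{2} = \left(21 + L\right)^{2}$)
$K{\left(-204 \right)} + U{\left(-103 \right)} = - 60 \left(-204\right)^{2} + \left(21 - 103\right)^{2} = \left(-60\right) 41616 + \left(-82\right)^{2} = -2496960 + 6724 = -2490236$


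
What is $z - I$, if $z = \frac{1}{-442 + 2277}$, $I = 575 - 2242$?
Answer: $\frac{3058946}{1835} \approx 1667.0$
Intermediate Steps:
$I = -1667$ ($I = 575 - 2242 = -1667$)
$z = \frac{1}{1835} \approx 0.00054496$
$z - I = \frac{1}{1835} - -1667 = \frac{1}{1835} + 1667 = \frac{3058946}{1835}$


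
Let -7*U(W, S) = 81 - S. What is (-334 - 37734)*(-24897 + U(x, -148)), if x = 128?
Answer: 6643170544/7 ≈ 9.4902e+8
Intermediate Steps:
U(W, S) = -81/7 + S/7 (U(W, S) = -(81 - S)/7 = -81/7 + S/7)
(-334 - 37734)*(-24897 + U(x, -148)) = (-334 - 37734)*(-24897 + (-81/7 + (⅐)*(-148))) = -38068*(-24897 + (-81/7 - 148/7)) = -38068*(-24897 - 229/7) = -38068*(-174508/7) = 6643170544/7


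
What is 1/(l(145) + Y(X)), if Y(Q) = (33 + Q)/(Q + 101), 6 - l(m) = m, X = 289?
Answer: -195/26944 ≈ -0.0072372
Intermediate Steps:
l(m) = 6 - m
Y(Q) = (33 + Q)/(101 + Q)
1/(l(145) + Y(X)) = 1/((6 - 1*145) + (33 + 289)/(101 + 289)) = 1/((6 - 145) + 322/390) = 1/(-139 + (1/390)*322) = 1/(-139 + 161/195) = 1/(-26944/195) = -195/26944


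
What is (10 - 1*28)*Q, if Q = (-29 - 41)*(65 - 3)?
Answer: 78120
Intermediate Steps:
Q = -4340 (Q = -70*62 = -4340)
(10 - 1*28)*Q = (10 - 1*28)*(-4340) = (10 - 28)*(-4340) = -18*(-4340) = 78120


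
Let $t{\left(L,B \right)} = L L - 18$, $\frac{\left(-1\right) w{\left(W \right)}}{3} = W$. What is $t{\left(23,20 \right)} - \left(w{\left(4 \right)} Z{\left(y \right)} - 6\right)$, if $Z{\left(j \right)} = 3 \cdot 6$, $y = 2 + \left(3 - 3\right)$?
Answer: $733$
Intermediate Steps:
$w{\left(W \right)} = - 3 W$
$y = 2$ ($y = 2 + 0 = 2$)
$t{\left(L,B \right)} = -18 + L^{2}$ ($t{\left(L,B \right)} = L^{2} - 18 = -18 + L^{2}$)
$Z{\left(j \right)} = 18$
$t{\left(23,20 \right)} - \left(w{\left(4 \right)} Z{\left(y \right)} - 6\right) = \left(-18 + 23^{2}\right) - \left(\left(-3\right) 4 \cdot 18 - 6\right) = \left(-18 + 529\right) - \left(\left(-12\right) 18 - 6\right) = 511 - \left(-216 - 6\right) = 511 - -222 = 511 + 222 = 733$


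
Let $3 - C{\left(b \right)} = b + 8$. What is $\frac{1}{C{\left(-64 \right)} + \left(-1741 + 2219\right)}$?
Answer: $\frac{1}{537} \approx 0.0018622$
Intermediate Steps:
$C{\left(b \right)} = -5 - b$ ($C{\left(b \right)} = 3 - \left(b + 8\right) = 3 - \left(8 + b\right) = -5 - b$)
$\frac{1}{C{\left(-64 \right)} + \left(-1741 + 2219\right)} = \frac{1}{\left(-5 - -64\right) + \left(-1741 + 2219\right)} = \frac{1}{\left(-5 + 64\right) + 478} = \frac{1}{59 + 478} = \frac{1}{537}$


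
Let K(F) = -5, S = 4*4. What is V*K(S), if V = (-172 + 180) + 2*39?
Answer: -430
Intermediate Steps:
S = 16
V = 86 (V = 8 + 78 = 86)
V*K(S) = 86*(-5) = -430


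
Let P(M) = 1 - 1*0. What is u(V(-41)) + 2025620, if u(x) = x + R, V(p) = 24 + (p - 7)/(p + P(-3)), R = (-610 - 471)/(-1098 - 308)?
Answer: 14240291161/7030 ≈ 2.0256e+6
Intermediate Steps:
P(M) = 1 (P(M) = 1 + 0 = 1)
R = 1081/1406 (R = -1081/(-1406) = -1081*(-1/1406) = 1081/1406 ≈ 0.76885)
V(p) = 24 + (-7 + p)/(1 + p) (V(p) = 24 + (p - 7)/(p + 1) = 24 + (-7 + p)/(1 + p))
u(x) = 1081/1406 + x (u(x) = x + 1081/1406 = 1081/1406 + x)
u(V(-41)) + 2025620 = (1081/1406 + (17 + 25*(-41))/(1 - 41)) + 2025620 = (1081/1406 + (17 - 1025)/(-40)) + 2025620 = (1081/1406 - 1/40*(-1008)) + 2025620 = (1081/1406 + 126/5) + 2025620 = 182561/7030 + 2025620 = 14240291161/7030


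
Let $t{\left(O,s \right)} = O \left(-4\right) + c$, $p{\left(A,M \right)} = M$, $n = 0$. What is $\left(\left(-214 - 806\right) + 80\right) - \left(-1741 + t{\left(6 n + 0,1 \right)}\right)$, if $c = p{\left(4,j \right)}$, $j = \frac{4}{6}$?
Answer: $\frac{2401}{3} \approx 800.33$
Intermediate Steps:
$j = \frac{2}{3}$ ($j = 4 \cdot \frac{1}{6} = \frac{2}{3} \approx 0.66667$)
$c = \frac{2}{3} \approx 0.66667$
$t{\left(O,s \right)} = \frac{2}{3} - 4 O$ ($t{\left(O,s \right)} = O \left(-4\right) + \frac{2}{3} = - 4 O + \frac{2}{3} = \frac{2}{3} - 4 O$)
$\left(\left(-214 - 806\right) + 80\right) - \left(-1741 + t{\left(6 n + 0,1 \right)}\right) = \left(\left(-214 - 806\right) + 80\right) + \left(1741 - \left(\frac{2}{3} - 4 \left(6 \cdot 0 + 0\right)\right)\right) = \left(-1020 + 80\right) + \left(1741 - \left(\frac{2}{3} - 4 \left(0 + 0\right)\right)\right) = -940 + \left(1741 - \left(\frac{2}{3} - 0\right)\right) = -940 + \left(1741 - \left(\frac{2}{3} + 0\right)\right) = -940 + \left(1741 - \frac{2}{3}\right) = -940 + \frac{5221}{3} = \frac{2401}{3}$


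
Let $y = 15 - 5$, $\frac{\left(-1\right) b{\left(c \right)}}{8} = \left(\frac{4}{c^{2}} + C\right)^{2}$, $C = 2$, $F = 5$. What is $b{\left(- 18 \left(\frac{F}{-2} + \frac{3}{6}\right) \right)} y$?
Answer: $- \frac{2106005}{6561} \approx -320.99$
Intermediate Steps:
$b{\left(c \right)} = - 8 \left(2 + \frac{4}{c^{2}}\right)^{2}$ ($b{\left(c \right)} = - 8 \left(\frac{4}{c^{2}} + 2\right)^{2} = - 8 \left(2 + \frac{4}{c^{2}}\right)^{2}$)
$y = 10$
$b{\left(- 18 \left(\frac{F}{-2} + \frac{3}{6}\right) \right)} y = - \frac{32 \left(2 + \left(- 18 \left(\frac{5}{-2} + \frac{3}{6}\right)\right)^{2}\right)^{2}}{104976 \left(\frac{5}{-2} + \frac{3}{6}\right)^{4}} \cdot 10 = - \frac{32 \left(2 + \left(- 18 \left(5 \left(- \frac{1}{2}\right) + 3 \cdot \frac{1}{6}\right)\right)^{2}\right)^{2}}{104976 \left(5 \left(- \frac{1}{2}\right) + 3 \cdot \frac{1}{6}\right)^{4}} \cdot 10 = - \frac{32 \left(2 + \left(- 18 \left(- \frac{5}{2} + \frac{1}{2}\right)\right)^{2}\right)^{2}}{104976 \left(- \frac{5}{2} + \frac{1}{2}\right)^{4}} \cdot 10 = - \frac{32 \left(2 + \left(\left(-18\right) \left(-2\right)\right)^{2}\right)^{2}}{1679616} \cdot 10 = - \frac{32 \left(2 + 36^{2}\right)^{2}}{1679616} \cdot 10 = \left(-32\right) \frac{1}{1679616} \left(2 + 1296\right)^{2} \cdot 10 = \left(-32\right) \frac{1}{1679616} \cdot 1298^{2} \cdot 10 = \left(-32\right) \frac{1}{1679616} \cdot 1684804 \cdot 10 = \left(- \frac{421201}{13122}\right) 10 = - \frac{2106005}{6561}$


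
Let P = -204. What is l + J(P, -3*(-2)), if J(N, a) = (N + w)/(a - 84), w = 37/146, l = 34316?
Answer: 390820355/11388 ≈ 34319.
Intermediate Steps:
w = 37/146 (w = 37*(1/146) = 37/146 ≈ 0.25342)
J(N, a) = (37/146 + N)/(-84 + a) (J(N, a) = (N + 37/146)/(a - 84) = (37/146 + N)/(-84 + a))
l + J(P, -3*(-2)) = 34316 + (37/146 - 204)/(-84 - 3*(-2)) = 34316 - 29747/146/(-84 + 6) = 34316 - 29747/146/(-78) = 34316 - 1/78*(-29747/146) = 34316 + 29747/11388 = 390820355/11388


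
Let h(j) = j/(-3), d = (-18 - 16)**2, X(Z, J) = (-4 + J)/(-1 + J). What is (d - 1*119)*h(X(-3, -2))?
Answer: -2074/3 ≈ -691.33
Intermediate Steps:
X(Z, J) = (-4 + J)/(-1 + J)
d = 1156 (d = (-34)**2 = 1156)
h(j) = -j/3 (h(j) = j*(-1/3) = -j/3)
(d - 1*119)*h(X(-3, -2)) = (1156 - 1*119)*(-(-4 - 2)/(3*(-1 - 2))) = (1156 - 119)*(-(-6)/(3*(-3))) = 1037*(-(-1)*(-6)/9) = 1037*(-1/3*2) = 1037*(-2/3) = -2074/3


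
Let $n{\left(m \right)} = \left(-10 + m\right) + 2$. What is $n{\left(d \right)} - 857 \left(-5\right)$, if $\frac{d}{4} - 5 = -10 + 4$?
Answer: $4273$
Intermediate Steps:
$d = -4$ ($d = 20 + 4 \left(-10 + 4\right) = 20 + 4 \left(-6\right) = 20 - 24 = -4$)
$n{\left(m \right)} = -8 + m$
$n{\left(d \right)} - 857 \left(-5\right) = \left(-8 - 4\right) - 857 \left(-5\right) = -12 - -4285 = -12 + 4285 = 4273$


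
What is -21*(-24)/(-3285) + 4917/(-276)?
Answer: -603387/33580 ≈ -17.969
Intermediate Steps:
-21*(-24)/(-3285) + 4917/(-276) = 504*(-1/3285) + 4917*(-1/276) = -56/365 - 1639/92 = -603387/33580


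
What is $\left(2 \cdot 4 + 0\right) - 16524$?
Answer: $-16516$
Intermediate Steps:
$\left(2 \cdot 4 + 0\right) - 16524 = \left(8 + 0\right) - 16524 = 8 - 16524 = -16516$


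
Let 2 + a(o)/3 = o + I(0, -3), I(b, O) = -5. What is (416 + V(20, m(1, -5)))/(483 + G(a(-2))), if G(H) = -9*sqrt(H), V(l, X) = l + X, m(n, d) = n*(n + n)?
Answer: 11753/13082 + 657*I*sqrt(3)/13082 ≈ 0.89841 + 0.086987*I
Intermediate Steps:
m(n, d) = 2*n**2 (m(n, d) = n*(2*n) = 2*n**2)
V(l, X) = X + l
a(o) = -21 + 3*o (a(o) = -6 + 3*(o - 5) = -6 + 3*(-5 + o) = -6 + (-15 + 3*o) = -21 + 3*o)
(416 + V(20, m(1, -5)))/(483 + G(a(-2))) = (416 + (2*1**2 + 20))/(483 - 9*sqrt(-21 + 3*(-2))) = (416 + (2*1 + 20))/(483 - 9*sqrt(-21 - 6)) = (416 + (2 + 20))/(483 - 27*I*sqrt(3)) = (416 + 22)/(483 - 27*I*sqrt(3)) = 438/(483 - 27*I*sqrt(3))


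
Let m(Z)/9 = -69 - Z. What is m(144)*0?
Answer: 0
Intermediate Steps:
m(Z) = -621 - 9*Z (m(Z) = 9*(-69 - Z) = -621 - 9*Z)
m(144)*0 = (-621 - 9*144)*0 = (-621 - 1296)*0 = -1917*0 = 0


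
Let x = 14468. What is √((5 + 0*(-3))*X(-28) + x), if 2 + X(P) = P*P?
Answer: 3*√2042 ≈ 135.57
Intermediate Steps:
X(P) = -2 + P² (X(P) = -2 + P*P = -2 + P²)
√((5 + 0*(-3))*X(-28) + x) = √((5 + 0*(-3))*(-2 + (-28)²) + 14468) = √((5 + 0)*(-2 + 784) + 14468) = √(5*782 + 14468) = √(3910 + 14468) = √18378 = 3*√2042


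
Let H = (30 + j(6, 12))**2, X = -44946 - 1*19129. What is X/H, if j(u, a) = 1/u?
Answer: -2306700/32761 ≈ -70.410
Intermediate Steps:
X = -64075 (X = -44946 - 19129 = -64075)
H = 32761/36 (H = (30 + 1/6)**2 = (181/6)**2 = 32761/36 ≈ 910.03)
X/H = -64075/32761/36 = -64075*36/32761 = -2306700/32761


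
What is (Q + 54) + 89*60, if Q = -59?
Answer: 5335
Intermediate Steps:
(Q + 54) + 89*60 = (-59 + 54) + 89*60 = -5 + 5340 = 5335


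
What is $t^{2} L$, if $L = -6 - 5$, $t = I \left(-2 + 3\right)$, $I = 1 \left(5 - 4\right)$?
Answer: $-11$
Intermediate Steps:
$I = 1$ ($I = 1 \cdot 1 = 1$)
$t = 1$ ($t = 1 \left(-2 + 3\right) = 1 \cdot 1 = 1$)
$L = -11$
$t^{2} L = 1^{2} \left(-11\right) = 1 \left(-11\right) = -11$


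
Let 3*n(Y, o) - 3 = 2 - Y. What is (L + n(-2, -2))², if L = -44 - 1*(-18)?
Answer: 5041/9 ≈ 560.11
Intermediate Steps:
n(Y, o) = 5/3 - Y/3 (n(Y, o) = 1 + (2 - Y)/3 = 1 + (⅔ - Y/3) = 5/3 - Y/3)
L = -26 (L = -44 + 18 = -26)
(L + n(-2, -2))² = (-26 + (5/3 - ⅓*(-2)))² = (-26 + (5/3 + ⅔))² = (-26 + 7/3)² = (-71/3)² = 5041/9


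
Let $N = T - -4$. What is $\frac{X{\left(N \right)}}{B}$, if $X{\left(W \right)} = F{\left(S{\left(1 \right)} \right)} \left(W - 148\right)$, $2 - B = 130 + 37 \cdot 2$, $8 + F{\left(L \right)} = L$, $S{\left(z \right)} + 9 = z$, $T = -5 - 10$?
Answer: $- \frac{1272}{101} \approx -12.594$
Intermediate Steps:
$T = -15$ ($T = -5 - 10 = -15$)
$S{\left(z \right)} = -9 + z$
$F{\left(L \right)} = -8 + L$
$N = -11$ ($N = -15 - -4 = -15 + 4 = -11$)
$B = -202$ ($B = 2 - \left(130 + 37 \cdot 2\right) = 2 - \left(130 + 74\right) = 2 - 204 = -202$)
$X{\left(W \right)} = 2368 - 16 W$ ($X{\left(W \right)} = \left(-8 + \left(-9 + 1\right)\right) \left(W - 148\right) = \left(-8 - 8\right) \left(-148 + W\right) = - 16 \left(-148 + W\right) = 2368 - 16 W$)
$\frac{X{\left(N \right)}}{B} = \frac{2368 - -176}{-202} = \left(2368 + 176\right) \left(- \frac{1}{202}\right) = 2544 \left(- \frac{1}{202}\right) = - \frac{1272}{101}$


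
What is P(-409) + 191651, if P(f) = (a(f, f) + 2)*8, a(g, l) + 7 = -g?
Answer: 194883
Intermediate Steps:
a(g, l) = -7 - g
P(f) = -40 - 8*f (P(f) = ((-7 - f) + 2)*8 = (-5 - f)*8 = -40 - 8*f)
P(-409) + 191651 = (-40 - 8*(-409)) + 191651 = (-40 + 3272) + 191651 = 3232 + 191651 = 194883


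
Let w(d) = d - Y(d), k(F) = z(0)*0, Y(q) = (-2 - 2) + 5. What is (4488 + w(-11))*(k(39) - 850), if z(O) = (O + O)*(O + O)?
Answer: -3804600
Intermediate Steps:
Y(q) = 1 (Y(q) = -4 + 5 = 1)
z(O) = 4*O² (z(O) = (2*O)*(2*O) = 4*O²)
k(F) = 0 (k(F) = (4*0²)*0 = (4*0)*0 = 0*0 = 0)
w(d) = -1 + d (w(d) = d - 1*1 = d - 1 = -1 + d)
(4488 + w(-11))*(k(39) - 850) = (4488 + (-1 - 11))*(0 - 850) = (4488 - 12)*(-850) = 4476*(-850) = -3804600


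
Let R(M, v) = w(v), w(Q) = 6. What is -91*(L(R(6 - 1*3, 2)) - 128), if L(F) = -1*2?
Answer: 11830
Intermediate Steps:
R(M, v) = 6
L(F) = -2
-91*(L(R(6 - 1*3, 2)) - 128) = -91*(-2 - 128) = -91*(-130) = 11830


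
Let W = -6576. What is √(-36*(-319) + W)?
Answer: 2*√1227 ≈ 70.057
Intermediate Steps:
√(-36*(-319) + W) = √(-36*(-319) - 6576) = √(11484 - 6576) = √4908 = 2*√1227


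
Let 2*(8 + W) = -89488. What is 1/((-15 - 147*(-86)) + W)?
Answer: -1/32125 ≈ -3.1128e-5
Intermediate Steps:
W = -44752 (W = -8 + (½)*(-89488) = -8 - 44744 = -44752)
1/((-15 - 147*(-86)) + W) = 1/((-15 - 147*(-86)) - 44752) = 1/((-15 + 12642) - 44752) = 1/(12627 - 44752) = 1/(-32125) = -1/32125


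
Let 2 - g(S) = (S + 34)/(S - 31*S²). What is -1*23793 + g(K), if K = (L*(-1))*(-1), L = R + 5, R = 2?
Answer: -35971951/1512 ≈ -23791.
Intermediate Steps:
L = 7 (L = 2 + 5 = 7)
K = 7 (K = (7*(-1))*(-1) = -7*(-1) = 7)
g(S) = 2 - (34 + S)/(S - 31*S²) (g(S) = 2 - (S + 34)/(S - 31*S²) = 2 - (34 + S)/(S - 31*S²))
-1*23793 + g(K) = -1*23793 + (34 - 1*7 + 62*7²)/(7*(-1 + 31*7)) = -23793 + (34 - 7 + 62*49)/(7*(-1 + 217)) = -23793 + (⅐)*(34 - 7 + 3038)/216 = -23793 + (⅐)*(1/216)*3065 = -23793 + 3065/1512 = -35971951/1512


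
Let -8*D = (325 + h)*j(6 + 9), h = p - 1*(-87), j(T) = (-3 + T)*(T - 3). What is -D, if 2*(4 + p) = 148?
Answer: 8676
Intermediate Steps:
p = 70 (p = -4 + (½)*148 = -4 + 74 = 70)
j(T) = (-3 + T)² (j(T) = (-3 + T)*(-3 + T) = (-3 + T)²)
h = 157 (h = 70 - 1*(-87) = 70 + 87 = 157)
D = -8676 (D = -(325 + 157)*(-3 + (6 + 9))²/8 = -241*(-3 + 15)²/4 = -241*12²/4 = -241*144/4 = -⅛*69408 = -8676)
-D = -1*(-8676) = 8676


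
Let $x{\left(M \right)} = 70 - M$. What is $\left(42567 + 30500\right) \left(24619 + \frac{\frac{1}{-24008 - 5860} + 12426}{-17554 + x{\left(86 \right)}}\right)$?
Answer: $\frac{943967653347304091}{524780760} \approx 1.7988 \cdot 10^{9}$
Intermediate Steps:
$\left(42567 + 30500\right) \left(24619 + \frac{\frac{1}{-24008 - 5860} + 12426}{-17554 + x{\left(86 \right)}}\right) = \left(42567 + 30500\right) \left(24619 + \frac{\frac{1}{-24008 - 5860} + 12426}{-17554 + \left(70 - 86\right)}\right) = 73067 \left(24619 + \frac{\frac{1}{-29868} + 12426}{-17554 + \left(70 - 86\right)}\right) = 73067 \left(24619 + \frac{- \frac{1}{29868} + 12426}{-17554 - 16}\right) = 73067 \left(24619 + \frac{371139767}{29868 \left(-17570\right)}\right) = 73067 \left(24619 + \frac{371139767}{29868} \left(- \frac{1}{17570}\right)\right) = 73067 \left(24619 - \frac{371139767}{524780760}\right) = 73067 \cdot \frac{12919206390673}{524780760} = \frac{943967653347304091}{524780760}$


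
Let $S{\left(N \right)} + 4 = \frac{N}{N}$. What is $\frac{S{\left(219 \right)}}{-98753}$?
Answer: $\frac{3}{98753} \approx 3.0379 \cdot 10^{-5}$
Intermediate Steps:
$S{\left(N \right)} = -3$ ($S{\left(N \right)} = -4 + \frac{N}{N} = -4 + 1 = -3$)
$\frac{S{\left(219 \right)}}{-98753} = - \frac{3}{-98753} = \left(-3\right) \left(- \frac{1}{98753}\right) = \frac{3}{98753}$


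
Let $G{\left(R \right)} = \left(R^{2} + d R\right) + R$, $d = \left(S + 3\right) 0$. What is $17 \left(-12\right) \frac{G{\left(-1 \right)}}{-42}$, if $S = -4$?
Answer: $0$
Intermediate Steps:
$d = 0$ ($d = \left(-4 + 3\right) 0 = \left(-1\right) 0 = 0$)
$G{\left(R \right)} = R + R^{2}$ ($G{\left(R \right)} = \left(R^{2} + 0 R\right) + R = \left(R^{2} + 0\right) + R = R^{2} + R = R + R^{2}$)
$17 \left(-12\right) \frac{G{\left(-1 \right)}}{-42} = 17 \left(-12\right) \frac{\left(-1\right) \left(1 - 1\right)}{-42} = - 204 \left(-1\right) 0 \left(- \frac{1}{42}\right) = - 204 \cdot 0 \left(- \frac{1}{42}\right) = \left(-204\right) 0 = 0$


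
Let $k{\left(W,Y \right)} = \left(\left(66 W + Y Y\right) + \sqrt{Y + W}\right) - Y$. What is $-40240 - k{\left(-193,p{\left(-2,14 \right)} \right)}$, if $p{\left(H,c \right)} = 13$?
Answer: $-27658 - 6 i \sqrt{5} \approx -27658.0 - 13.416 i$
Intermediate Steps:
$k{\left(W,Y \right)} = Y^{2} + \sqrt{W + Y} - Y + 66 W$ ($k{\left(W,Y \right)} = \left(\left(66 W + Y^{2}\right) + \sqrt{W + Y}\right) - Y = \left(\left(Y^{2} + 66 W\right) + \sqrt{W + Y}\right) - Y = \left(Y^{2} + \sqrt{W + Y} + 66 W\right) - Y = Y^{2} + \sqrt{W + Y} - Y + 66 W$)
$-40240 - k{\left(-193,p{\left(-2,14 \right)} \right)} = -40240 - \left(13^{2} + \sqrt{-193 + 13} - 13 + 66 \left(-193\right)\right) = -40240 - \left(169 + \sqrt{-180} - 13 - 12738\right) = -40240 - \left(169 + 6 i \sqrt{5} - 13 - 12738\right) = -40240 - \left(-12582 + 6 i \sqrt{5}\right) = -40240 + \left(12582 - 6 i \sqrt{5}\right) = -27658 - 6 i \sqrt{5}$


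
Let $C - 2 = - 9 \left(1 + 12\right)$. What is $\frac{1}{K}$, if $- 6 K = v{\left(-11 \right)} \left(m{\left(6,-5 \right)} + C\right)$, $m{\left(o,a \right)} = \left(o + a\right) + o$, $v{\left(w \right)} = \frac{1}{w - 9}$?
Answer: $- \frac{10}{9} \approx -1.1111$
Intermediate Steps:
$v{\left(w \right)} = \frac{1}{-9 + w}$
$C = -115$ ($C = 2 - 9 \left(1 + 12\right) = 2 - 117 = -115$)
$m{\left(o,a \right)} = a + 2 o$ ($m{\left(o,a \right)} = \left(a + o\right) + o = a + 2 o$)
$K = - \frac{9}{10}$ ($K = - \frac{\frac{1}{-9 - 11} \left(\left(-5 + 2 \cdot 6\right) - 115\right)}{6} = - \frac{\frac{1}{-20} \left(\left(-5 + 12\right) - 115\right)}{6} = - \frac{\left(- \frac{1}{20}\right) \left(7 - 115\right)}{6} = - \frac{\left(- \frac{1}{20}\right) \left(-108\right)}{6} = \left(- \frac{1}{6}\right) \frac{27}{5} = - \frac{9}{10} \approx -0.9$)
$\frac{1}{K} = \frac{1}{- \frac{9}{10}} = - \frac{10}{9}$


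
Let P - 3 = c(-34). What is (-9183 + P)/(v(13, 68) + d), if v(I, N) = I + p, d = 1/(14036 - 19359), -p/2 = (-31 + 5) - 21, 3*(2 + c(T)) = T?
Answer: -7340417/85434 ≈ -85.919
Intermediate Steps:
c(T) = -2 + T/3
p = 94 (p = -2*((-31 + 5) - 21) = -2*(-26 - 21) = -2*(-47) = 94)
d = -1/5323 (d = 1/(-5323) = -1/5323 ≈ -0.00018786)
v(I, N) = 94 + I (v(I, N) = I + 94 = 94 + I)
P = -31/3 (P = 3 + (-2 + (⅓)*(-34)) = 3 + (-2 - 34/3) = 3 - 40/3 = -31/3 ≈ -10.333)
(-9183 + P)/(v(13, 68) + d) = (-9183 - 31/3)/((94 + 13) - 1/5323) = -27580/(3*(107 - 1/5323)) = -27580/(3*569560/5323) = -27580/3*5323/569560 = -7340417/85434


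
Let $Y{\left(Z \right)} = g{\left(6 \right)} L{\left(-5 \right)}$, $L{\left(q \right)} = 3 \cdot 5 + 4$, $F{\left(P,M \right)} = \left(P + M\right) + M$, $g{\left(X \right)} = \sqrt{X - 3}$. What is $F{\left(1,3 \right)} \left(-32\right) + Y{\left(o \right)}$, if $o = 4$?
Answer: $-224 + 19 \sqrt{3} \approx -191.09$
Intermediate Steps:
$g{\left(X \right)} = \sqrt{-3 + X}$
$F{\left(P,M \right)} = P + 2 M$ ($F{\left(P,M \right)} = \left(M + P\right) + M = P + 2 M$)
$L{\left(q \right)} = 19$ ($L{\left(q \right)} = 15 + 4 = 19$)
$Y{\left(Z \right)} = 19 \sqrt{3}$ ($Y{\left(Z \right)} = \sqrt{-3 + 6} \cdot 19 = \sqrt{3} \cdot 19 = 19 \sqrt{3}$)
$F{\left(1,3 \right)} \left(-32\right) + Y{\left(o \right)} = \left(1 + 2 \cdot 3\right) \left(-32\right) + 19 \sqrt{3} = \left(1 + 6\right) \left(-32\right) + 19 \sqrt{3} = 7 \left(-32\right) + 19 \sqrt{3} = -224 + 19 \sqrt{3}$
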